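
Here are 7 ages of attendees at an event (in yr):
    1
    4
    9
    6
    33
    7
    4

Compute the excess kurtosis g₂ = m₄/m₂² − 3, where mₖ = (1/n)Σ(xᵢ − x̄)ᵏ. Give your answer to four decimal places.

1.6741

x̄ = 9.1429
Σ(xᵢ − x̄)² = 702.8571 ⇒ m₂ = 100.40816
Σ(xᵢ − x̄)⁴ = 329861.0729 ⇒ m₄ = 47123.01041
m₂² = 10081.79925
g₂ = m₄/m₂² − 3 = 4.67407 − 3 ≈ 1.6741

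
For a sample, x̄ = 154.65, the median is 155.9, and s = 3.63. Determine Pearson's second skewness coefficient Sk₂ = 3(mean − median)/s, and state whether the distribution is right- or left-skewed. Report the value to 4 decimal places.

-1.0331, left-skewed

Sk₂ = 3(154.65 − 155.9) / 3.63 = 3 × -1.2500 / 3.63
    = -3.7500 / 3.63 ≈ -1.0331
Sk₂ < 0 ⇒ mean < median ⇒ left-skewed (negative skew).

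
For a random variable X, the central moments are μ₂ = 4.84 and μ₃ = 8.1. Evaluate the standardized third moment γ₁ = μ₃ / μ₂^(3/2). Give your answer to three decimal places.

σ = √μ₂ = √4.84 = 2.20000
σ³ = μ₂^(3/2) = 10.64800
γ₁ = μ₃/σ³ = 8.1 / 10.64800 ≈ 0.761

0.761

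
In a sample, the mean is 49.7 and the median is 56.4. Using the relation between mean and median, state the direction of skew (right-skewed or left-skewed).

left-skewed

mean − median = 49.7 − 56.4 = -6.7
mean < median ⇒ the longer tail is on the left ⇒ left-skewed (negatively skewed).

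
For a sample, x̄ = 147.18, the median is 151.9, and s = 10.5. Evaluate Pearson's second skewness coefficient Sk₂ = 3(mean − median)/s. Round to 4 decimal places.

Sk₂ = 3(147.18 − 151.9) / 10.5 = 3 × -4.7200 / 10.5
    = -14.1600 / 10.5 ≈ -1.3486

-1.3486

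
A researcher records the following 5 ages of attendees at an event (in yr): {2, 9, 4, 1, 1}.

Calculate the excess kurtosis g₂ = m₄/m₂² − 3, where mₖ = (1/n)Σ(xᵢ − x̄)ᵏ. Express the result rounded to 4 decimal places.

x̄ = 3.4000
Σ(xᵢ − x̄)² = 45.2000 ⇒ m₂ = 9.04000
Σ(xᵢ − x̄)⁴ = 1053.7760 ⇒ m₄ = 210.75520
m₂² = 81.72160
g₂ = m₄/m₂² − 3 = 2.57894 − 3 ≈ -0.4211

-0.4211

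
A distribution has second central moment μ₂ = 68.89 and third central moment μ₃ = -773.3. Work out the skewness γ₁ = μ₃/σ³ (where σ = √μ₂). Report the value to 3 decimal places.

-1.352

σ = √μ₂ = √68.89 = 8.30000
σ³ = μ₂^(3/2) = 571.78700
γ₁ = μ₃/σ³ = -773.3 / 571.78700 ≈ -1.352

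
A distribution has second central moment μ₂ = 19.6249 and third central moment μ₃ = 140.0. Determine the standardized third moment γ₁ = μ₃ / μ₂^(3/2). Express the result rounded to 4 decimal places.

1.6103

σ = √μ₂ = √19.6249 = 4.43000
σ³ = μ₂^(3/2) = 86.93831
γ₁ = μ₃/σ³ = 140.0 / 86.93831 ≈ 1.6103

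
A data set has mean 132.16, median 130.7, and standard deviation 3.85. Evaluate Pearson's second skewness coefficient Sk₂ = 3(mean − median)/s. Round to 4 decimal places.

1.1377

Sk₂ = 3(132.16 − 130.7) / 3.85 = 3 × 1.4600 / 3.85
    = 4.3800 / 3.85 ≈ 1.1377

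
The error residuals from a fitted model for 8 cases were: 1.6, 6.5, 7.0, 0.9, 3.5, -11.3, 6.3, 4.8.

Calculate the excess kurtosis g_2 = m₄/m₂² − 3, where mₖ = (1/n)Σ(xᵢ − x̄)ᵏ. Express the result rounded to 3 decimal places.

1.625

x̄ = 2.4125
Σ(xᵢ − x̄)² = 250.7288 ⇒ m₂ = 31.34109
Σ(xᵢ − x̄)⁴ = 36346.2762 ⇒ m₄ = 4543.28453
m₂² = 982.26416
g_2 = m₄/m₂² − 3 = 4.62532 − 3 ≈ 1.625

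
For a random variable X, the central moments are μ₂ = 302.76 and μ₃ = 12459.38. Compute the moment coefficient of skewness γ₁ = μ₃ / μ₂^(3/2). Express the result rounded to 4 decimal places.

2.3651

σ = √μ₂ = √302.76 = 17.40000
σ³ = μ₂^(3/2) = 5268.02400
γ₁ = μ₃/σ³ = 12459.38 / 5268.02400 ≈ 2.3651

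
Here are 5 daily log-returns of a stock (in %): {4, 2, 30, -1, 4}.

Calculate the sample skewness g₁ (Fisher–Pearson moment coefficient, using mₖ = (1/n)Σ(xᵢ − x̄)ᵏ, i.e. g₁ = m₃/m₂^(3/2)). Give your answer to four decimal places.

x̄ = (4 + 2 + 30 - 1 + 4) / 5 = 7.8000
deviations (xᵢ − x̄): -3.8000, -5.8000, 22.2000, -8.8000, -3.8000
Σ(xᵢ − x̄)² = 632.8000 ⇒ m₂ = 632.8000/5 = 126.56000
Σ(xᵢ − x̄)³ = 9954.7200 ⇒ m₃ = 9954.7200/5 = 1990.94400
m₂^(3/2) = 126.56000^(1.5) = 1423.78594
g₁ = m₃ / m₂^(3/2) = 1990.94400 / 1423.78594 ≈ 1.3983

1.3983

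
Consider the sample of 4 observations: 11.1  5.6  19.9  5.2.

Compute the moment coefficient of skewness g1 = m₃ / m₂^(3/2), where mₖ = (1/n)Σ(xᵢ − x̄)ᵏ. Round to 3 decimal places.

0.701

x̄ = (11.1 + 5.6 + 19.9 + 5.2) / 4 = 10.4500
deviations (xᵢ − x̄): 0.6500, -4.8500, 9.4500, -5.2500
Σ(xᵢ − x̄)² = 140.8100 ⇒ m₂ = 140.8100/4 = 35.20250
Σ(xᵢ − x̄)³ = 585.3960 ⇒ m₃ = 585.3960/4 = 146.34900
m₂^(3/2) = 35.20250^(1.5) = 208.86240
g1 = m₃ / m₂^(3/2) = 146.34900 / 208.86240 ≈ 0.701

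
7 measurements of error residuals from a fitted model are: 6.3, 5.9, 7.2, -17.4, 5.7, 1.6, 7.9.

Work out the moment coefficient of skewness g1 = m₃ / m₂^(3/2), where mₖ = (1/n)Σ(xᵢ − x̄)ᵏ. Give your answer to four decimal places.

x̄ = (6.3 + 5.9 + 7.2 - 17.4 + 5.7 + 1.6 + 7.9) / 7 = 2.4571
deviations (xᵢ − x̄): 3.8429, 3.4429, 4.7429, -19.8571, 3.2429, -0.8571, 5.4429
Σ(xᵢ − x̄)² = 484.2971 ⇒ m₂ = 484.2971/7 = 69.18531
Σ(xᵢ − x̄)³ = -7430.8297 ⇒ m₃ = -7430.8297/7 = -1061.54710
m₂^(3/2) = 69.18531^(1.5) = 575.46750
g1 = m₃ / m₂^(3/2) = -1061.54710 / 575.46750 ≈ -1.8447

-1.8447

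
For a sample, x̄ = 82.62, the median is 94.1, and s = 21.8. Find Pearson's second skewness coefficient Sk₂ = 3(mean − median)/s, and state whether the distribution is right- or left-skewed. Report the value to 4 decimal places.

Sk₂ = 3(82.62 − 94.1) / 21.8 = 3 × -11.4800 / 21.8
    = -34.4400 / 21.8 ≈ -1.5798
Sk₂ < 0 ⇒ mean < median ⇒ left-skewed (negative skew).

-1.5798, left-skewed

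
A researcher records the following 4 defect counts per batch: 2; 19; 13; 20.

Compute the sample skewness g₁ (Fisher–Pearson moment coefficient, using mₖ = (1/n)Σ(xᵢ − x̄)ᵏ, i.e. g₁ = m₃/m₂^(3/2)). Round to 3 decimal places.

x̄ = (2 + 19 + 13 + 20) / 4 = 13.5000
deviations (xᵢ − x̄): -11.5000, 5.5000, -0.5000, 6.5000
Σ(xᵢ − x̄)² = 205.0000 ⇒ m₂ = 205.0000/4 = 51.25000
Σ(xᵢ − x̄)³ = -1080.0000 ⇒ m₃ = -1080.0000/4 = -270.00000
m₂^(3/2) = 51.25000^(1.5) = 366.89416
g₁ = m₃ / m₂^(3/2) = -270.00000 / 366.89416 ≈ -0.736

-0.736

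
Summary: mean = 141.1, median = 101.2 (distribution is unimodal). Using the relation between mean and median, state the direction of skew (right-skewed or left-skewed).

right-skewed

mean − median = 141.1 − 101.2 = 39.9
mean > median ⇒ the longer tail is on the right ⇒ right-skewed (positively skewed).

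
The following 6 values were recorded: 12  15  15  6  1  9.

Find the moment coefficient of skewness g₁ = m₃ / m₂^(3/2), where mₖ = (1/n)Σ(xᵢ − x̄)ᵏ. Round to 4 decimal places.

-0.5058

x̄ = (12 + 15 + 15 + 6 + 1 + 9) / 6 = 9.6667
deviations (xᵢ − x̄): 2.3333, 5.3333, 5.3333, -3.6667, -8.6667, -0.6667
Σ(xᵢ − x̄)² = 151.3333 ⇒ m₂ = 151.3333/6 = 25.22222
Σ(xᵢ − x̄)³ = -384.4444 ⇒ m₃ = -384.4444/6 = -64.07407
m₂^(3/2) = 25.22222^(1.5) = 126.67036
g₁ = m₃ / m₂^(3/2) = -64.07407 / 126.67036 ≈ -0.5058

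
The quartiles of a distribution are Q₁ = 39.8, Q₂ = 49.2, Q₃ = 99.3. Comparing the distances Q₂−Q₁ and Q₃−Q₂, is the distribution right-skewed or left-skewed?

right-skewed

Q₂ − Q₁ = 9.4;  Q₃ − Q₂ = 50.1
Q₃ − Q₂ > Q₂ − Q₁ ⇒ the upper half is more spread out ⇒ right-skewed.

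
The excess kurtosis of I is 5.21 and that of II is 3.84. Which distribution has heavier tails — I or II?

Higher excess kurtosis ⇒ heavier tails relative to the normal distribution.
5.21 vs 3.84: the larger is 5.21, so I has heavier tails.

I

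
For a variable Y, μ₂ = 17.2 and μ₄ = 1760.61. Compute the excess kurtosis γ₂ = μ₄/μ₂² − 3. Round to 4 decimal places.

2.9512

μ₂² = 17.2² = 295.84000
μ₄/μ₂² = 1760.61 / 295.84000 = 5.95122
γ₂ = 5.95122 − 3 ≈ 2.9512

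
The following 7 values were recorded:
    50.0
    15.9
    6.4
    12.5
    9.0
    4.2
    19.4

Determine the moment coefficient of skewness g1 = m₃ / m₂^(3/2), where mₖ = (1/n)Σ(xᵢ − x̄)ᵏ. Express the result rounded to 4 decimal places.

x̄ = (50.0 + 15.9 + 6.4 + 12.5 + 9.0 + 4.2 + 19.4) / 7 = 16.7714
deviations (xᵢ − x̄): 33.2286, -0.8714, -10.3714, -4.2714, -7.7714, -12.5714, 2.6286
Σ(xᵢ − x̄)² = 1456.0543 ⇒ m₂ = 1456.0543/7 = 208.00776
Σ(xᵢ − x̄)³ = 33056.7208 ⇒ m₃ = 33056.7208/7 = 4722.38869
m₂^(3/2) = 208.00776^(1.5) = 2999.98643
g1 = m₃ / m₂^(3/2) = 4722.38869 / 2999.98643 ≈ 1.5741

1.5741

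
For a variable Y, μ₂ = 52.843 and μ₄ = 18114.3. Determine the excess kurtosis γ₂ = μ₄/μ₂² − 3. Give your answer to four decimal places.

3.4870

μ₂² = 52.843² = 2792.38265
μ₄/μ₂² = 18114.3 / 2792.38265 = 6.48704
γ₂ = 6.48704 − 3 ≈ 3.4870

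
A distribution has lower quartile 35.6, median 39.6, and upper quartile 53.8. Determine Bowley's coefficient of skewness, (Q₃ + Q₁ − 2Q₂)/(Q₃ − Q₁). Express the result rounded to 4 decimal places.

numerator: Q₃ + Q₁ − 2Q₂ = 53.8 + 35.6 − 2×39.6 = 10.2000
denominator: Q₃ − Q₁ = 53.8 − 35.6 = 18.2000
Bowley skewness = 10.2000 / 18.2000 ≈ 0.5604

0.5604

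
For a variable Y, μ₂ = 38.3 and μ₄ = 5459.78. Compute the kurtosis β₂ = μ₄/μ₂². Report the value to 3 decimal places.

3.722

μ₂² = 38.3² = 1466.89000
μ₄/μ₂² = 5459.78 / 1466.89000 = 3.72201
β₂ ≈ 3.722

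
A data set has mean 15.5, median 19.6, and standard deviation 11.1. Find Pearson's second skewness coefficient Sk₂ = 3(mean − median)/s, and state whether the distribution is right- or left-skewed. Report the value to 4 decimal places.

-1.1081, left-skewed

Sk₂ = 3(15.5 − 19.6) / 11.1 = 3 × -4.1000 / 11.1
    = -12.3000 / 11.1 ≈ -1.1081
Sk₂ < 0 ⇒ mean < median ⇒ left-skewed (negative skew).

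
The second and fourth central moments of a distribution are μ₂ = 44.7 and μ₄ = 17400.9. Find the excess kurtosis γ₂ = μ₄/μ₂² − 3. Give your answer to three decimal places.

5.709

μ₂² = 44.7² = 1998.09000
μ₄/μ₂² = 17400.9 / 1998.09000 = 8.70877
γ₂ = 8.70877 − 3 ≈ 5.709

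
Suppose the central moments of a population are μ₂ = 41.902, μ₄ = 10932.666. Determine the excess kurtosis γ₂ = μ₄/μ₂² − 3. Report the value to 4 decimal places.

μ₂² = 41.902² = 1755.77760
μ₄/μ₂² = 10932.666 / 1755.77760 = 6.22668
γ₂ = 6.22668 − 3 ≈ 3.2267

3.2267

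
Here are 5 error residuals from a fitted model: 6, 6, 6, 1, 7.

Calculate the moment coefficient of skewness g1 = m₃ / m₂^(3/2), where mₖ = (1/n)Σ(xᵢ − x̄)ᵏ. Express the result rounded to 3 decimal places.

-1.370

x̄ = (6 + 6 + 6 + 1 + 7) / 5 = 5.2000
deviations (xᵢ − x̄): 0.8000, 0.8000, 0.8000, -4.2000, 1.8000
Σ(xᵢ − x̄)² = 22.8000 ⇒ m₂ = 22.8000/5 = 4.56000
Σ(xᵢ − x̄)³ = -66.7200 ⇒ m₃ = -66.7200/5 = -13.34400
m₂^(3/2) = 4.56000^(1.5) = 9.73750
g1 = m₃ / m₂^(3/2) = -13.34400 / 9.73750 ≈ -1.370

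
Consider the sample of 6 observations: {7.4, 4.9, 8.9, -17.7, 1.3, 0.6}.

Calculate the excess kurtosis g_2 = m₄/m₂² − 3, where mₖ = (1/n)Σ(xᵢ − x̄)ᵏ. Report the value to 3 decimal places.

x̄ = 0.9000
Σ(xᵢ − x̄)² = 468.4600 ⇒ m₂ = 78.07667
Σ(xᵢ − x̄)⁴ = 125825.4178 ⇒ m₄ = 20970.90297
m₂² = 6095.96588
g_2 = m₄/m₂² − 3 = 3.44013 − 3 ≈ 0.440

0.440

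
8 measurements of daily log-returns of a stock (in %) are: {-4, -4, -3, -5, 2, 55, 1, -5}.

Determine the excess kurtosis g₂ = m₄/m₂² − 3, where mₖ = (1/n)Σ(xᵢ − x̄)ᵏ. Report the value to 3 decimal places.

2.950

x̄ = 4.6250
Σ(xᵢ − x̄)² = 2949.8750 ⇒ m₂ = 368.73438
Σ(xᵢ − x̄)⁴ = 6471452.9316 ⇒ m₄ = 808931.61646
m₂² = 135965.03931
g₂ = m₄/m₂² − 3 = 5.94956 − 3 ≈ 2.950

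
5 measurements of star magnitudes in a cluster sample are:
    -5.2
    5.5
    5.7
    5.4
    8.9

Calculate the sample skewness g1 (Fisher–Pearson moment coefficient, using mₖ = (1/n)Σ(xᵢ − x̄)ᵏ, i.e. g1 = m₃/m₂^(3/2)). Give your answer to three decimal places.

-1.205

x̄ = (-5.2 + 5.5 + 5.7 + 5.4 + 8.9) / 5 = 4.0600
deviations (xᵢ − x̄): -9.2600, 1.4400, 1.6400, 1.3400, 4.8400
Σ(xᵢ − x̄)² = 115.7320 ⇒ m₂ = 115.7320/5 = 23.14640
Σ(xᵢ − x̄)³ = -670.8398 ⇒ m₃ = -670.8398/5 = -134.16797
m₂^(3/2) = 23.14640^(1.5) = 111.35896
g1 = m₃ / m₂^(3/2) = -134.16797 / 111.35896 ≈ -1.205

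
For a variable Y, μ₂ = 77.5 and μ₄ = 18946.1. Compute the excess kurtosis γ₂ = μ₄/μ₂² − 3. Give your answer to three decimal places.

0.154

μ₂² = 77.5² = 6006.25000
μ₄/μ₂² = 18946.1 / 6006.25000 = 3.15440
γ₂ = 3.15440 − 3 ≈ 0.154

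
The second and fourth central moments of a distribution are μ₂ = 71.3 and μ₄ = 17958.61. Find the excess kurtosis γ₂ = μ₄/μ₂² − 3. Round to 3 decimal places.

μ₂² = 71.3² = 5083.69000
μ₄/μ₂² = 17958.61 / 5083.69000 = 3.53259
γ₂ = 3.53259 − 3 ≈ 0.533

0.533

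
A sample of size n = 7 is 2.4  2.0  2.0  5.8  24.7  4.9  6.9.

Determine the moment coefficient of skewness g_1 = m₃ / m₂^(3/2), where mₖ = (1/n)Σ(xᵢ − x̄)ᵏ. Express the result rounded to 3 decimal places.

1.797

x̄ = (2.4 + 2.0 + 2.0 + 5.8 + 24.7 + 4.9 + 6.9) / 7 = 6.9571
deviations (xᵢ − x̄): -4.5571, -4.9571, -4.9571, -1.1571, 17.7429, -2.0571, -0.0571
Σ(xᵢ − x̄)² = 390.2971 ⇒ m₂ = 390.2971/7 = 55.75673
Σ(xᵢ − x̄)³ = 5237.0886 ⇒ m₃ = 5237.0886/7 = 748.15552
m₂^(3/2) = 55.75673^(1.5) = 416.33795
g_1 = m₃ / m₂^(3/2) = 748.15552 / 416.33795 ≈ 1.797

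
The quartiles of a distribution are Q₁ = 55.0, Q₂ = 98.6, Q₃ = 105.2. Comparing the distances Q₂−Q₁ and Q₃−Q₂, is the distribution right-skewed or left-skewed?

Q₂ − Q₁ = 43.6;  Q₃ − Q₂ = 6.6
Q₂ − Q₁ > Q₃ − Q₂ ⇒ the lower half is more spread out ⇒ left-skewed.

left-skewed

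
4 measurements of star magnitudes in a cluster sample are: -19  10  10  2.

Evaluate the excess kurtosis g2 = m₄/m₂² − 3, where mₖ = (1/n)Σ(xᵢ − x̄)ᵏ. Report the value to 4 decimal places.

-0.8933

x̄ = 0.7500
Σ(xᵢ − x̄)² = 562.7500 ⇒ m₂ = 140.68750
Σ(xᵢ − x̄)⁴ = 166793.0781 ⇒ m₄ = 41698.26953
m₂² = 19792.97266
g2 = m₄/m₂² − 3 = 2.10672 − 3 ≈ -0.8933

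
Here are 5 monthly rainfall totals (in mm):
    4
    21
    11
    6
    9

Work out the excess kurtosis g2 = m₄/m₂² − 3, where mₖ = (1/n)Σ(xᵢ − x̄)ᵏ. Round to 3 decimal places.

-0.481

x̄ = 10.2000
Σ(xᵢ − x̄)² = 174.8000 ⇒ m₂ = 34.96000
Σ(xᵢ − x̄)⁴ = 15396.1760 ⇒ m₄ = 3079.23520
m₂² = 1222.20160
g2 = m₄/m₂² − 3 = 2.51942 − 3 ≈ -0.481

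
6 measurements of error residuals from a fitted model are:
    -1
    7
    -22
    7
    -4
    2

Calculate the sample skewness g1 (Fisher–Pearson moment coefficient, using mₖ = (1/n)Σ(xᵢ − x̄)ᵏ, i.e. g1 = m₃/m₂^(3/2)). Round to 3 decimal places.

x̄ = (-1 + 7 - 22 + 7 - 4 + 2) / 6 = -1.8333
deviations (xᵢ − x̄): 0.8333, 8.8333, -20.1667, 8.8333, -2.1667, 3.8333
Σ(xᵢ − x̄)² = 582.8333 ⇒ m₂ = 582.8333/6 = 97.13889
Σ(xᵢ − x̄)³ = -6776.4444 ⇒ m₃ = -6776.4444/6 = -1129.40741
m₂^(3/2) = 97.13889^(1.5) = 957.39179
g1 = m₃ / m₂^(3/2) = -1129.40741 / 957.39179 ≈ -1.180

-1.180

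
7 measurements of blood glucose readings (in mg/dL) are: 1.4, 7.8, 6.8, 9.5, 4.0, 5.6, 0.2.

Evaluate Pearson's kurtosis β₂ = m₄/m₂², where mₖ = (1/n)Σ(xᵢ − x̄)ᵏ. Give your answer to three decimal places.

x̄ = 5.0429
Σ(xᵢ − x̄)² = 68.6771 ⇒ m₂ = 9.81102
Σ(xᵢ − x̄)⁴ = 1189.4222 ⇒ m₄ = 169.91746
m₂² = 96.25612
β₂ = m₄/m₂² = 169.91746 / 96.25612 ≈ 1.765

1.765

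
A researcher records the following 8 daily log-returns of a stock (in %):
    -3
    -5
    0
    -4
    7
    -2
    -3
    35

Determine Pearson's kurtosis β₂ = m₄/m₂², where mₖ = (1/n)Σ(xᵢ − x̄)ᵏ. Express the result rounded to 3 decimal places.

5.265

x̄ = 3.1250
Σ(xᵢ − x̄)² = 1258.8750 ⇒ m₂ = 157.35938
Σ(xᵢ − x̄)⁴ = 1043048.5254 ⇒ m₄ = 130381.06567
m₂² = 24761.97290
β₂ = m₄/m₂² = 130381.06567 / 24761.97290 ≈ 5.265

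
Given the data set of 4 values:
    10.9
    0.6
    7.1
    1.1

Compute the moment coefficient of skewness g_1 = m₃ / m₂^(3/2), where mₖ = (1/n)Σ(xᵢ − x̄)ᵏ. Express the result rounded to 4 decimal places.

0.2738

x̄ = (10.9 + 0.6 + 7.1 + 1.1) / 4 = 4.9250
deviations (xᵢ − x̄): 5.9750, -4.3250, 2.1750, -3.8250
Σ(xᵢ − x̄)² = 73.7675 ⇒ m₂ = 73.7675/4 = 18.44188
Σ(xᵢ − x̄)³ = 86.7364 ⇒ m₃ = 86.7364/4 = 21.68409
m₂^(3/2) = 18.44188^(1.5) = 79.19680
g_1 = m₃ / m₂^(3/2) = 21.68409 / 79.19680 ≈ 0.2738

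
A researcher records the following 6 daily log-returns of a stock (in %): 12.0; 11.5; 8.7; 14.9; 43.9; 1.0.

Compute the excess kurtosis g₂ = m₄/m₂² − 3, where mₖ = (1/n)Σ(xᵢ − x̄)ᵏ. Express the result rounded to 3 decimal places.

x̄ = 15.3333
Σ(xᵢ − x̄)² = 1091.4933 ⇒ m₂ = 181.91556
Σ(xᵢ − x̄)⁴ = 710427.7926 ⇒ m₄ = 118404.63210
m₂² = 33093.26935
g₂ = m₄/m₂² − 3 = 3.57791 − 3 ≈ 0.578

0.578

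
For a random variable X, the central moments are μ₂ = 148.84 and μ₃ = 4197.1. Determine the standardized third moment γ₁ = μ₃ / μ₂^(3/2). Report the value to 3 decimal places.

σ = √μ₂ = √148.84 = 12.20000
σ³ = μ₂^(3/2) = 1815.84800
γ₁ = μ₃/σ³ = 4197.1 / 1815.84800 ≈ 2.311

2.311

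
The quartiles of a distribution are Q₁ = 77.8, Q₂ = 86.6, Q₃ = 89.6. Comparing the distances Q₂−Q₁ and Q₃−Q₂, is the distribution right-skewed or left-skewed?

left-skewed

Q₂ − Q₁ = 8.8;  Q₃ − Q₂ = 3.0
Q₂ − Q₁ > Q₃ − Q₂ ⇒ the lower half is more spread out ⇒ left-skewed.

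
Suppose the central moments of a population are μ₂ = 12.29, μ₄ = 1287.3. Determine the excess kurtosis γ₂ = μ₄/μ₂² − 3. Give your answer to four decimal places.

μ₂² = 12.29² = 151.04410
μ₄/μ₂² = 1287.3 / 151.04410 = 8.52268
γ₂ = 8.52268 − 3 ≈ 5.5227

5.5227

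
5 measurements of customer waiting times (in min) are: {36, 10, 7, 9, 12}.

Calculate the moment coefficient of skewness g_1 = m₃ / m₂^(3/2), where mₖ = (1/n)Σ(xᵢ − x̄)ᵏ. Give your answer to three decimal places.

x̄ = (36 + 10 + 7 + 9 + 12) / 5 = 14.8000
deviations (xᵢ − x̄): 21.2000, -4.8000, -7.8000, -5.8000, -2.8000
Σ(xᵢ − x̄)² = 574.8000 ⇒ m₂ = 574.8000/5 = 114.96000
Σ(xᵢ − x̄)³ = 8725.9200 ⇒ m₃ = 8725.9200/5 = 1745.18400
m₂^(3/2) = 114.96000^(1.5) = 1232.59424
g_1 = m₃ / m₂^(3/2) = 1745.18400 / 1232.59424 ≈ 1.416

1.416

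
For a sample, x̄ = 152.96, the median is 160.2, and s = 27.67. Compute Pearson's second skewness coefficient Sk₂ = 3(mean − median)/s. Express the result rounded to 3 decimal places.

Sk₂ = 3(152.96 − 160.2) / 27.67 = 3 × -7.2400 / 27.67
    = -21.7200 / 27.67 ≈ -0.785

-0.785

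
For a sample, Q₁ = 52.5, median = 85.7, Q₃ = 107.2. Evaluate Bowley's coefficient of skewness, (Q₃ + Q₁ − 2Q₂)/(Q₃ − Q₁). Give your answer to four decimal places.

-0.2139

numerator: Q₃ + Q₁ − 2Q₂ = 107.2 + 52.5 − 2×85.7 = -11.7000
denominator: Q₃ − Q₁ = 107.2 − 52.5 = 54.7000
Bowley skewness = -11.7000 / 54.7000 ≈ -0.2139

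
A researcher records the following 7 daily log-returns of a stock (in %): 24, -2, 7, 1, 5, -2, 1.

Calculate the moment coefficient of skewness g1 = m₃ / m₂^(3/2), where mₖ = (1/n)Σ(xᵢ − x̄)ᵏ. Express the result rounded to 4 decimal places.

x̄ = (24 - 2 + 7 + 1 + 5 - 2 + 1) / 7 = 4.8571
deviations (xᵢ − x̄): 19.1429, -6.8571, 2.1429, -3.8571, 0.1429, -6.8571, -3.8571
Σ(xᵢ − x̄)² = 494.8571 ⇒ m₂ = 494.8571/7 = 70.69388
Σ(xᵢ − x̄)³ = 6265.1020 ⇒ m₃ = 6265.1020/7 = 895.01458
m₂^(3/2) = 70.69388^(1.5) = 594.39166
g1 = m₃ / m₂^(3/2) = 895.01458 / 594.39166 ≈ 1.5058

1.5058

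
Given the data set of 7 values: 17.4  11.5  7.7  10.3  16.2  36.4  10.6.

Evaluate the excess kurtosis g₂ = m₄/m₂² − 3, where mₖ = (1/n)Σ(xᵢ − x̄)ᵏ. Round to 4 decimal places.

x̄ = 15.7286
Σ(xᵢ − x̄)² = 568.4343 ⇒ m₂ = 81.20490
Σ(xᵢ − x̄)⁴ = 188634.7510 ⇒ m₄ = 26947.82157
m₂² = 6594.23545
g₂ = m₄/m₂² − 3 = 4.08657 − 3 ≈ 1.0866

1.0866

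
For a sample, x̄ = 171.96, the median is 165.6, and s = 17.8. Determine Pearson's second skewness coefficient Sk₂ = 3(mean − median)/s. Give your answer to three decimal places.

1.072

Sk₂ = 3(171.96 − 165.6) / 17.8 = 3 × 6.3600 / 17.8
    = 19.0800 / 17.8 ≈ 1.072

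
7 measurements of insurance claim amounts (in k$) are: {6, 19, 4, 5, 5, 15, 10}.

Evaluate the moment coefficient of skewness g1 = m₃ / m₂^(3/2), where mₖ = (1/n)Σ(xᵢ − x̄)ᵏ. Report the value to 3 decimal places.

x̄ = (6 + 19 + 4 + 5 + 5 + 15 + 10) / 7 = 9.1429
deviations (xᵢ − x̄): -3.1429, 9.8571, -5.1429, -4.1429, -4.1429, 5.8571, 0.8571
Σ(xᵢ − x̄)² = 202.8571 ⇒ m₂ = 202.8571/7 = 28.97959
Σ(xᵢ − x̄)³ = 850.0408 ⇒ m₃ = 850.0408/7 = 121.43440
m₂^(3/2) = 28.97959^(1.5) = 156.00496
g1 = m₃ / m₂^(3/2) = 121.43440 / 156.00496 ≈ 0.778

0.778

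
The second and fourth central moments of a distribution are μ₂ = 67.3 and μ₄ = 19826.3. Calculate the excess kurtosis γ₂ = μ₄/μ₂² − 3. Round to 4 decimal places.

μ₂² = 67.3² = 4529.29000
μ₄/μ₂² = 19826.3 / 4529.29000 = 4.37735
γ₂ = 4.37735 − 3 ≈ 1.3774

1.3774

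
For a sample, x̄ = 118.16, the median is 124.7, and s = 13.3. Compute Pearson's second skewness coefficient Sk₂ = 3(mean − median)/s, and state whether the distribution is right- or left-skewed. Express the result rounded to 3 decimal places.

-1.475, left-skewed

Sk₂ = 3(118.16 − 124.7) / 13.3 = 3 × -6.5400 / 13.3
    = -19.6200 / 13.3 ≈ -1.475
Sk₂ < 0 ⇒ mean < median ⇒ left-skewed (negative skew).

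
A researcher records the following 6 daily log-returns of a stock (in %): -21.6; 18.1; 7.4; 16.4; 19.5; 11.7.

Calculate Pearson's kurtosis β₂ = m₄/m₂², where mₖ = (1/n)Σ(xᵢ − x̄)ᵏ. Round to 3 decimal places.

x̄ = 8.5833
Σ(xᵢ − x̄)² = 1192.9883 ⇒ m₂ = 198.83139
Σ(xᵢ − x̄)⁴ = 856216.5205 ⇒ m₄ = 142702.75342
m₂² = 39533.92121
β₂ = m₄/m₂² = 142702.75342 / 39533.92121 ≈ 3.610

3.610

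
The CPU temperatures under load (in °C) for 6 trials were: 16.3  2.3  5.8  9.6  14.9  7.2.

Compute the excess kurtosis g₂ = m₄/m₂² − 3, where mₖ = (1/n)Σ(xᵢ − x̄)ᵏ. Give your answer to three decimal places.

-1.332

x̄ = 9.3500
Σ(xᵢ − x̄)² = 146.0950 ⇒ m₂ = 24.34917
Σ(xᵢ − x̄)⁴ = 5932.4584 ⇒ m₄ = 988.74307
m₂² = 592.88192
g₂ = m₄/m₂² − 3 = 1.66769 − 3 ≈ -1.332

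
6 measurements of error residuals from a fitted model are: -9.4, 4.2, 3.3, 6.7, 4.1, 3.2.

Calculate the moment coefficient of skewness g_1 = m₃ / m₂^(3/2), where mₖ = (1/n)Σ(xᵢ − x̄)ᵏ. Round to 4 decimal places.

-1.5824

x̄ = (-9.4 + 4.2 + 3.3 + 6.7 + 4.1 + 3.2) / 6 = 2.0167
deviations (xᵢ − x̄): -11.4167, 2.1833, 1.2833, 4.6833, 2.0833, 1.1833
Σ(xᵢ − x̄)² = 164.4283 ⇒ m₂ = 164.4283/6 = 27.40472
Σ(xᵢ − x̄)³ = -1362.1084 ⇒ m₃ = -1362.1084/6 = -227.01807
m₂^(3/2) = 27.40472^(1.5) = 143.46240
g_1 = m₃ / m₂^(3/2) = -227.01807 / 143.46240 ≈ -1.5824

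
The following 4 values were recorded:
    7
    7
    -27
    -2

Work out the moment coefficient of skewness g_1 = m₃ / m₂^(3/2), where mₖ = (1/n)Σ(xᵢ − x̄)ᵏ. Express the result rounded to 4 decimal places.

-0.9347

x̄ = (7 + 7 - 27 - 2) / 4 = -3.7500
deviations (xᵢ − x̄): 10.7500, 10.7500, -23.2500, 1.7500
Σ(xᵢ − x̄)² = 774.7500 ⇒ m₂ = 774.7500/4 = 193.68750
Σ(xᵢ − x̄)³ = -10078.1250 ⇒ m₃ = -10078.1250/4 = -2519.53125
m₂^(3/2) = 193.68750^(1.5) = 2695.58102
g_1 = m₃ / m₂^(3/2) = -2519.53125 / 2695.58102 ≈ -0.9347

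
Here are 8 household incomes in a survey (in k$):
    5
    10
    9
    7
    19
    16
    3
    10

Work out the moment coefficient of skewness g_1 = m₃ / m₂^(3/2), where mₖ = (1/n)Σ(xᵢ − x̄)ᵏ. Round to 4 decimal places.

0.5209

x̄ = (5 + 10 + 9 + 7 + 19 + 16 + 3 + 10) / 8 = 9.8750
deviations (xᵢ − x̄): -4.8750, 0.1250, -0.8750, -2.8750, 9.1250, 6.1250, -6.8750, 0.1250
Σ(xᵢ − x̄)² = 200.8750 ⇒ m₂ = 200.8750/8 = 25.10938
Σ(xᵢ − x̄)³ = 524.3438 ⇒ m₃ = 524.3438/8 = 65.54297
m₂^(3/2) = 25.10938^(1.5) = 125.82121
g_1 = m₃ / m₂^(3/2) = 65.54297 / 125.82121 ≈ 0.5209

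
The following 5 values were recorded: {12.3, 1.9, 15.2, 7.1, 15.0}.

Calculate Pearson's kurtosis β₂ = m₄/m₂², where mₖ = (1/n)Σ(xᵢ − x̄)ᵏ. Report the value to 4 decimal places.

1.7987

x̄ = 10.3000
Σ(xᵢ − x̄)² = 130.9000 ⇒ m₂ = 26.18000
Σ(xᵢ − x̄)⁴ = 6164.0194 ⇒ m₄ = 1232.80388
m₂² = 685.39240
β₂ = m₄/m₂² = 1232.80388 / 685.39240 ≈ 1.7987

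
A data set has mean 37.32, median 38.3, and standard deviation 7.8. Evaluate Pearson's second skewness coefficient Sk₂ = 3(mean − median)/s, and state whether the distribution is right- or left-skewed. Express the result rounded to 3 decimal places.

Sk₂ = 3(37.32 − 38.3) / 7.8 = 3 × -0.9800 / 7.8
    = -2.9400 / 7.8 ≈ -0.377
Sk₂ < 0 ⇒ mean < median ⇒ left-skewed (negative skew).

-0.377, left-skewed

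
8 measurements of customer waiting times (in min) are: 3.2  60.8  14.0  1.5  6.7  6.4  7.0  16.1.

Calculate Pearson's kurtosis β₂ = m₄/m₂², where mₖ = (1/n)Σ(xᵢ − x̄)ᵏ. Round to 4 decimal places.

5.4131

x̄ = 14.4625
Σ(xᵢ − x̄)² = 2625.8788 ⇒ m₂ = 328.23484
Σ(xᵢ − x̄)⁴ = 4665599.9223 ⇒ m₄ = 583199.99029
m₂² = 107738.11265
β₂ = m₄/m₂² = 583199.99029 / 107738.11265 ≈ 5.4131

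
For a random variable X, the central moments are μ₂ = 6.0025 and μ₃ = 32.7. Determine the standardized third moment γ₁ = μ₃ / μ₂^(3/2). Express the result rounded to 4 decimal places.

2.2236

σ = √μ₂ = √6.0025 = 2.45000
σ³ = μ₂^(3/2) = 14.70613
γ₁ = μ₃/σ³ = 32.7 / 14.70613 ≈ 2.2236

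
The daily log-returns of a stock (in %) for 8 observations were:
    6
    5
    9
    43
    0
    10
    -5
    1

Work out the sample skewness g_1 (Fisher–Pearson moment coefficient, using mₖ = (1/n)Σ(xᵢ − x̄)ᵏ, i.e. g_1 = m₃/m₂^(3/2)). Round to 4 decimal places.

x̄ = (6 + 5 + 9 + 43 + 0 + 10 - 5 + 1) / 8 = 8.6250
deviations (xᵢ − x̄): -2.6250, -3.6250, 0.3750, 34.3750, -8.6250, 1.3750, -13.6250, -7.6250
Σ(xᵢ − x̄)² = 1521.8750 ⇒ m₂ = 1521.8750/8 = 190.23438
Σ(xᵢ − x̄)³ = 36941.5313 ⇒ m₃ = 36941.5313/8 = 4617.69141
m₂^(3/2) = 190.23438^(1.5) = 2623.81671
g_1 = m₃ / m₂^(3/2) = 4617.69141 / 2623.81671 ≈ 1.7599

1.7599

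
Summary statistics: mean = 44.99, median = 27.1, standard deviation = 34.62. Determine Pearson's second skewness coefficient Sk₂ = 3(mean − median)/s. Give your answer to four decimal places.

1.5503

Sk₂ = 3(44.99 − 27.1) / 34.62 = 3 × 17.8900 / 34.62
    = 53.6700 / 34.62 ≈ 1.5503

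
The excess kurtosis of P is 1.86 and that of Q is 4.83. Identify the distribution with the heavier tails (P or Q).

Higher excess kurtosis ⇒ heavier tails relative to the normal distribution.
1.86 vs 4.83: the larger is 4.83, so Q has heavier tails.

Q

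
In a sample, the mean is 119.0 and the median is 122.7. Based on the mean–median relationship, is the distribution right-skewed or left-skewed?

left-skewed

mean − median = 119.0 − 122.7 = -3.7
mean < median ⇒ the longer tail is on the left ⇒ left-skewed (negatively skewed).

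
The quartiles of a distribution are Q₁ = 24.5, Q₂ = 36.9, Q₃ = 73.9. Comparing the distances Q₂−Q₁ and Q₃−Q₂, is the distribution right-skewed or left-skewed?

Q₂ − Q₁ = 12.4;  Q₃ − Q₂ = 37.0
Q₃ − Q₂ > Q₂ − Q₁ ⇒ the upper half is more spread out ⇒ right-skewed.

right-skewed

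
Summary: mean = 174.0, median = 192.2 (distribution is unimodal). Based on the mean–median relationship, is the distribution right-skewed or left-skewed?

mean − median = 174.0 − 192.2 = -18.2
mean < median ⇒ the longer tail is on the left ⇒ left-skewed (negatively skewed).

left-skewed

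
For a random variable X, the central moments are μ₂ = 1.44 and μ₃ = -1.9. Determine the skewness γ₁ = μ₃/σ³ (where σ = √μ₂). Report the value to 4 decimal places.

-1.0995

σ = √μ₂ = √1.44 = 1.20000
σ³ = μ₂^(3/2) = 1.72800
γ₁ = μ₃/σ³ = -1.9 / 1.72800 ≈ -1.0995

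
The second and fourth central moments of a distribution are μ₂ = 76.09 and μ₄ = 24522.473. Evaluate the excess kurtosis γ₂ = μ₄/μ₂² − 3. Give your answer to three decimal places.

μ₂² = 76.09² = 5789.68810
μ₄/μ₂² = 24522.473 / 5789.68810 = 4.23554
γ₂ = 4.23554 − 3 ≈ 1.236

1.236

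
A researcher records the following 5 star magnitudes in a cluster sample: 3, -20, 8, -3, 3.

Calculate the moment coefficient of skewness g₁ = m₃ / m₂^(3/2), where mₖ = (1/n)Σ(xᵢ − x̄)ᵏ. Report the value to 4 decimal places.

x̄ = (3 - 20 + 8 - 3 + 3) / 5 = -1.8000
deviations (xᵢ − x̄): 4.8000, -18.2000, 9.8000, -1.2000, 4.8000
Σ(xᵢ − x̄)² = 474.8000 ⇒ m₂ = 474.8000/5 = 94.96000
Σ(xᵢ − x̄)³ = -4867.9200 ⇒ m₃ = -4867.9200/5 = -973.58400
m₂^(3/2) = 94.96000^(1.5) = 925.36072
g₁ = m₃ / m₂^(3/2) = -973.58400 / 925.36072 ≈ -1.0521

-1.0521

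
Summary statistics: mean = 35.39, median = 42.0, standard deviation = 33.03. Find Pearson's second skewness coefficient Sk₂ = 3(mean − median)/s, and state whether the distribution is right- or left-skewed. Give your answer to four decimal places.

-0.6004, left-skewed

Sk₂ = 3(35.39 − 42.0) / 33.03 = 3 × -6.6100 / 33.03
    = -19.8300 / 33.03 ≈ -0.6004
Sk₂ < 0 ⇒ mean < median ⇒ left-skewed (negative skew).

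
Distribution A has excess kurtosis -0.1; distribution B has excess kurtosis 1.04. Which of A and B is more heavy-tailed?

Higher excess kurtosis ⇒ heavier tails relative to the normal distribution.
-0.1 vs 1.04: the larger is 1.04, so B has heavier tails. (B is leptokurtic — heavier-than-normal tails; the other is platykurtic.)

B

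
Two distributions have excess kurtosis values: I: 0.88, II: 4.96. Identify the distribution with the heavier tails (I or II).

II

Higher excess kurtosis ⇒ heavier tails relative to the normal distribution.
0.88 vs 4.96: the larger is 4.96, so II has heavier tails.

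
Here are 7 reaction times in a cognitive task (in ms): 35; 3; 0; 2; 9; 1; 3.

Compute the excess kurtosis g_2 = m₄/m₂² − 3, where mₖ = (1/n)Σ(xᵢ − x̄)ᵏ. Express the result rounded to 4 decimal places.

1.6603

x̄ = 7.5714
Σ(xᵢ − x̄)² = 927.7143 ⇒ m₂ = 132.53061
Σ(xᵢ − x̄)⁴ = 572987.5160 ⇒ m₄ = 81855.35943
m₂² = 17564.36318
g_2 = m₄/m₂² − 3 = 4.66031 − 3 ≈ 1.6603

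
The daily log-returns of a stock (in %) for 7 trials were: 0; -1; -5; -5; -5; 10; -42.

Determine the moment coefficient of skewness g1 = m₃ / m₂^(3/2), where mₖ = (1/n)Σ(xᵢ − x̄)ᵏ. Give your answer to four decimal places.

x̄ = (0 - 1 - 5 - 5 - 5 + 10 - 42) / 7 = -6.8571
deviations (xᵢ − x̄): 6.8571, 5.8571, 1.8571, 1.8571, 1.8571, 16.8571, -35.1429
Σ(xᵢ − x̄)² = 1610.8571 ⇒ m₂ = 1610.8571/7 = 230.12245
Σ(xᵢ − x̄)³ = -38069.3878 ⇒ m₃ = -38069.3878/7 = -5438.48397
m₂^(3/2) = 230.12245^(1.5) = 3490.90862
g1 = m₃ / m₂^(3/2) = -5438.48397 / 3490.90862 ≈ -1.5579

-1.5579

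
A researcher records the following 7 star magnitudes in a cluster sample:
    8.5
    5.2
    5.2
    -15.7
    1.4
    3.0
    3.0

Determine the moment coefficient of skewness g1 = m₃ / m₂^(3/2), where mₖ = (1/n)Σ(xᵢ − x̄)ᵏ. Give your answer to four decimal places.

x̄ = (8.5 + 5.2 + 5.2 - 15.7 + 1.4 + 3.0 + 3.0) / 7 = 1.5143
deviations (xᵢ − x̄): 6.9857, 3.6857, 3.6857, -17.2143, -0.1143, 1.4857, 1.4857
Σ(xᵢ − x̄)² = 376.7286 ⇒ m₂ = 376.7286/7 = 53.81837
Σ(xᵢ − x̄)³ = -4653.5385 ⇒ m₃ = -4653.5385/7 = -664.79122
m₂^(3/2) = 53.81837^(1.5) = 394.81694
g1 = m₃ / m₂^(3/2) = -664.79122 / 394.81694 ≈ -1.6838

-1.6838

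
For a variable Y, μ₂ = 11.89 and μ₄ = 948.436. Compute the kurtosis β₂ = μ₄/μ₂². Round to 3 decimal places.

6.709

μ₂² = 11.89² = 141.37210
μ₄/μ₂² = 948.436 / 141.37210 = 6.70879
β₂ ≈ 6.709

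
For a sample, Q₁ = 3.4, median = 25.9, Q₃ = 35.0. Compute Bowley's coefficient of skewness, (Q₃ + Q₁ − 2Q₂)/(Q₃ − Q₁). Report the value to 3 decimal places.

-0.424

numerator: Q₃ + Q₁ − 2Q₂ = 35.0 + 3.4 − 2×25.9 = -13.4000
denominator: Q₃ − Q₁ = 35.0 − 3.4 = 31.6000
Bowley skewness = -13.4000 / 31.6000 ≈ -0.424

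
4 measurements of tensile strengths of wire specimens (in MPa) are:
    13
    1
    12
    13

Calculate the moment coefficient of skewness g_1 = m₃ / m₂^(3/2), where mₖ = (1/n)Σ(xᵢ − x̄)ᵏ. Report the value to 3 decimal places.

-1.133

x̄ = (13 + 1 + 12 + 13) / 4 = 9.7500
deviations (xᵢ − x̄): 3.2500, -8.7500, 2.2500, 3.2500
Σ(xᵢ − x̄)² = 102.7500 ⇒ m₂ = 102.7500/4 = 25.68750
Σ(xᵢ − x̄)³ = -589.8750 ⇒ m₃ = -589.8750/4 = -147.46875
m₂^(3/2) = 25.68750^(1.5) = 130.19154
g_1 = m₃ / m₂^(3/2) = -147.46875 / 130.19154 ≈ -1.133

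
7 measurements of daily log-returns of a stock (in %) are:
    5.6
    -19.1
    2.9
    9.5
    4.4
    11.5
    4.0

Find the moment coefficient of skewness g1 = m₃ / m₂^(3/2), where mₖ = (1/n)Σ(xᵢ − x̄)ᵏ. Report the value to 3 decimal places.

-1.627

x̄ = (5.6 - 19.1 + 2.9 + 9.5 + 4.4 + 11.5 + 4.0) / 7 = 2.6857
deviations (xᵢ − x̄): 2.9143, -21.7857, 0.2143, 6.8143, 1.7143, 8.8143, 1.3143
Σ(xᵢ − x̄)² = 611.9486 ⇒ m₂ = 611.9486/7 = 87.42122
Σ(xᵢ − x̄)³ = -9306.5946 ⇒ m₃ = -9306.5946/7 = -1329.51352
m₂^(3/2) = 87.42122^(1.5) = 817.38249
g1 = m₃ / m₂^(3/2) = -1329.51352 / 817.38249 ≈ -1.627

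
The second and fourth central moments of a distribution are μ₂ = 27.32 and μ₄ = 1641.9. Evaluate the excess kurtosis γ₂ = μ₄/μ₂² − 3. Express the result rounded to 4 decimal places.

-0.8002

μ₂² = 27.32² = 746.38240
μ₄/μ₂² = 1641.9 / 746.38240 = 2.19981
γ₂ = 2.19981 − 3 ≈ -0.8002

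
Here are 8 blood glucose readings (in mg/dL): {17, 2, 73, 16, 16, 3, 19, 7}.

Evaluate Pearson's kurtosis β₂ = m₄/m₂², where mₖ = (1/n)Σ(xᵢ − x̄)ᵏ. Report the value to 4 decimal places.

x̄ = 19.1250
Σ(xᵢ − x̄)² = 3626.8750 ⇒ m₂ = 453.35938
Σ(xᵢ − x̄)⁴ = 8600034.5254 ⇒ m₄ = 1075004.31567
m₂² = 205534.72290
β₂ = m₄/m₂² = 1075004.31567 / 205534.72290 ≈ 5.2303

5.2303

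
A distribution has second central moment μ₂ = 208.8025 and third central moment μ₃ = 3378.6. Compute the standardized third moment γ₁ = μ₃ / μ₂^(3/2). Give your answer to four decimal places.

1.1198

σ = √μ₂ = √208.8025 = 14.45000
σ³ = μ₂^(3/2) = 3017.19613
γ₁ = μ₃/σ³ = 3378.6 / 3017.19613 ≈ 1.1198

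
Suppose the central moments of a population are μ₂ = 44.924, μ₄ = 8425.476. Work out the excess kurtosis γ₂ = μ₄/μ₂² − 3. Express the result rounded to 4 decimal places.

1.1748

μ₂² = 44.924² = 2018.16578
μ₄/μ₂² = 8425.476 / 2018.16578 = 4.17482
γ₂ = 4.17482 − 3 ≈ 1.1748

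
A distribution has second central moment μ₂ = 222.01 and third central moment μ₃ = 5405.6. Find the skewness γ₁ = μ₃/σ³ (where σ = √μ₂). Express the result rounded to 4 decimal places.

1.6341

σ = √μ₂ = √222.01 = 14.90000
σ³ = μ₂^(3/2) = 3307.94900
γ₁ = μ₃/σ³ = 5405.6 / 3307.94900 ≈ 1.6341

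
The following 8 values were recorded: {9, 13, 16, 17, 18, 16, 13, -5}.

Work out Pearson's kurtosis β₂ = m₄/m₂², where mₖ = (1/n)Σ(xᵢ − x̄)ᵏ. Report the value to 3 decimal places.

x̄ = 12.1250
Σ(xᵢ − x̄)² = 392.8750 ⇒ m₂ = 49.10938
Σ(xᵢ − x̄)⁴ = 88308.3379 ⇒ m₄ = 11038.54224
m₂² = 2411.73071
β₂ = m₄/m₂² = 11038.54224 / 2411.73071 ≈ 4.577

4.577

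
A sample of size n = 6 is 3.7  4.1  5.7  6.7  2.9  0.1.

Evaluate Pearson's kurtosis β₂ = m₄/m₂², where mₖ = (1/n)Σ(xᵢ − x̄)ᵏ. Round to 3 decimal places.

x̄ = 3.8667
Σ(xᵢ − x̄)² = 26.5933 ⇒ m₂ = 4.43222
Σ(xᵢ − x̄)⁴ = 277.9122 ⇒ m₄ = 46.31871
m₂² = 19.64459
β₂ = m₄/m₂² = 46.31871 / 19.64459 ≈ 2.358

2.358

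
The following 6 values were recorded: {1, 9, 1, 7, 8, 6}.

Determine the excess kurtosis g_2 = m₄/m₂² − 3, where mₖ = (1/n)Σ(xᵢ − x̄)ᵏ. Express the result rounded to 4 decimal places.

-1.4936

x̄ = 5.3333
Σ(xᵢ − x̄)² = 61.3333 ⇒ m₂ = 10.22222
Σ(xᵢ − x̄)⁴ = 944.4444 ⇒ m₄ = 157.40741
m₂² = 104.49383
g_2 = m₄/m₂² − 3 = 1.50638 − 3 ≈ -1.4936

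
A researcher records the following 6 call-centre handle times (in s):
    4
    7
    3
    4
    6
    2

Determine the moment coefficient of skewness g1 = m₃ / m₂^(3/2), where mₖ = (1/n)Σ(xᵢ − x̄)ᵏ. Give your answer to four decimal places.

x̄ = (4 + 7 + 3 + 4 + 6 + 2) / 6 = 4.3333
deviations (xᵢ − x̄): -0.3333, 2.6667, -1.3333, -0.3333, 1.6667, -2.3333
Σ(xᵢ − x̄)² = 17.3333 ⇒ m₂ = 17.3333/6 = 2.88889
Σ(xᵢ − x̄)³ = 8.4444 ⇒ m₃ = 8.4444/6 = 1.40741
m₂^(3/2) = 2.88889^(1.5) = 4.91017
g1 = m₃ / m₂^(3/2) = 1.40741 / 4.91017 ≈ 0.2866

0.2866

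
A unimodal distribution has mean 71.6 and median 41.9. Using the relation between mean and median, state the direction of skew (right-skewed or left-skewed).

mean − median = 71.6 − 41.9 = 29.7
mean > median ⇒ the longer tail is on the right ⇒ right-skewed (positively skewed).

right-skewed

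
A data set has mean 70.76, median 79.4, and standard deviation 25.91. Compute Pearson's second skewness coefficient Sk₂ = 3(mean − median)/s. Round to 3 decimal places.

Sk₂ = 3(70.76 − 79.4) / 25.91 = 3 × -8.6400 / 25.91
    = -25.9200 / 25.91 ≈ -1.000

-1.000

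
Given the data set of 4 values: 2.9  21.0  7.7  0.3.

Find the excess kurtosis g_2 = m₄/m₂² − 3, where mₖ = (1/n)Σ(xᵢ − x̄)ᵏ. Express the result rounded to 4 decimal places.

x̄ = 7.9750
Σ(xᵢ − x̄)² = 254.3875 ⇒ m₂ = 63.59688
Σ(xᵢ − x̄)⁴ = 32914.5652 ⇒ m₄ = 8228.64129
m₂² = 4044.56251
g_2 = m₄/m₂² − 3 = 2.03449 − 3 ≈ -0.9655

-0.9655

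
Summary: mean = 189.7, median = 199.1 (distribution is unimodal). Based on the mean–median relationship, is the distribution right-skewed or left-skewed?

mean − median = 189.7 − 199.1 = -9.4
mean < median ⇒ the longer tail is on the left ⇒ left-skewed (negatively skewed).

left-skewed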